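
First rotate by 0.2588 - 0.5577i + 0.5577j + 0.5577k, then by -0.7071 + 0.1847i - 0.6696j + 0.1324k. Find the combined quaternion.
0.2196 - 0.0051i - 0.7445j - 0.6305k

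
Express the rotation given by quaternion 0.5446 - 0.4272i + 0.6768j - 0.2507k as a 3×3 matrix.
[[-0.0418, -0.3052, 0.9514], [-0.8513, 0.5093, 0.126], [-0.523, -0.8047, -0.2811]]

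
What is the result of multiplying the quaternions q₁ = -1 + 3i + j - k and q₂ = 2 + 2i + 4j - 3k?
-15 + 5i + 5j + 11k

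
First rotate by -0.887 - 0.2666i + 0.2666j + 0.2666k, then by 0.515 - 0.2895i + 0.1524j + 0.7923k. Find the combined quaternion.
-0.7858 - 0.0511i - 0.1319j - 0.602k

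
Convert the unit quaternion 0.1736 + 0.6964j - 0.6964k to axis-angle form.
axis = (0, √2/2, -√2/2), θ = 160°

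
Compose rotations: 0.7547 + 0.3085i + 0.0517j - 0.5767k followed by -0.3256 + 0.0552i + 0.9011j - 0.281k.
-0.4714 - 0.5639i + 0.6084j - 0.2994k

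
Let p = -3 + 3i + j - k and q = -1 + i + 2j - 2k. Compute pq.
-4 - 6i - 2j + 12k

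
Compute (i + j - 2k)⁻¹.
-0.1667i - 0.1667j + 0.3333k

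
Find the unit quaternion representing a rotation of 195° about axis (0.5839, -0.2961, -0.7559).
-0.1305 + 0.5789i - 0.2936j - 0.7494k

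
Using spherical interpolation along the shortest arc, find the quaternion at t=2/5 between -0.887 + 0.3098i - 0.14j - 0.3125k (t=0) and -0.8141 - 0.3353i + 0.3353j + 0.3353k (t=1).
-0.9951 + 0.0529i + 0.0635j - 0.0547k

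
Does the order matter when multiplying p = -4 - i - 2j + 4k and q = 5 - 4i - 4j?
Yes: pq = -32 + 27i - 10j + 16k ≠ -32 - 5i + 22j + 24k = qp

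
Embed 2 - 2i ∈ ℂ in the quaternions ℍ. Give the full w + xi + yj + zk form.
2 - 2i + 0j + 0k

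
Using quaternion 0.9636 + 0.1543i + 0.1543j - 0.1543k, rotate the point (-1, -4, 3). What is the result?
(-1.535, -4.404, 2.06)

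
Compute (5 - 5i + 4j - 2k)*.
5 + 5i - 4j + 2k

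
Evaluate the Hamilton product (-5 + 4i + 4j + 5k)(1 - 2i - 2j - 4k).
31 + 8i + 20j + 25k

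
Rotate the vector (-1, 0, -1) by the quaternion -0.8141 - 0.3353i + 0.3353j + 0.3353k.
(0.22, 1.092, -0.871)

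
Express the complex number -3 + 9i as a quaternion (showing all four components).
-3 + 9i + 0j + 0k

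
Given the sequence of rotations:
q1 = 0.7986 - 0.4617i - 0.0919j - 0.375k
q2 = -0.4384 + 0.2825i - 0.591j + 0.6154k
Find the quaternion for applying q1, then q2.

q2 · q1 = -0.0432 + 0.7062i - 0.6099j + 0.357k
-0.0432 + 0.7062i - 0.6099j + 0.357k


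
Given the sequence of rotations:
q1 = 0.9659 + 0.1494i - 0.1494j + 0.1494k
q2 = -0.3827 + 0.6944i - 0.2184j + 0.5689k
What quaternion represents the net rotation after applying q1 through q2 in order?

q2 · q1 = -0.591 + 0.6659i - 0.1725j + 0.4212k
-0.591 + 0.6659i - 0.1725j + 0.4212k


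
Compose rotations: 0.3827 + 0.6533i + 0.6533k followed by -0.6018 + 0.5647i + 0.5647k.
-0.9681 - 0.177i - 0.177k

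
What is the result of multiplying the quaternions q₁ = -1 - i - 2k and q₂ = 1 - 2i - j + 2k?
1 - i + 7j - 3k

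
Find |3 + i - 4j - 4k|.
√42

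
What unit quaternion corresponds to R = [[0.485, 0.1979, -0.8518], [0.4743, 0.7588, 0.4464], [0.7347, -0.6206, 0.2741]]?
0.7934 - 0.3362i - 0.4999j + 0.0871k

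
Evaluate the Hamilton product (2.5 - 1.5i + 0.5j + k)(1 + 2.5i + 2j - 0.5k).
5.75 + 2.5i + 7.25j - 4.5k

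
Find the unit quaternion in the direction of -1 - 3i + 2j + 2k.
-0.2357 - 0.7071i + 0.4714j + 0.4714k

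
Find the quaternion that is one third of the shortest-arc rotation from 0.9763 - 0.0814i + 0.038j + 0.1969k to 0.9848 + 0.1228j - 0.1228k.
0.9921 - 0.0549i + 0.0673j + 0.0911k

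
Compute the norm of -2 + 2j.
√8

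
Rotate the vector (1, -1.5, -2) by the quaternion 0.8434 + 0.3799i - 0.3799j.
(2.426, -0.074, -1.166)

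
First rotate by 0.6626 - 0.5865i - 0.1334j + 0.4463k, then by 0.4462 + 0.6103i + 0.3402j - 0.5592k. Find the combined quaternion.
0.9485 + 0.2199i + 0.2215j - 0.0533k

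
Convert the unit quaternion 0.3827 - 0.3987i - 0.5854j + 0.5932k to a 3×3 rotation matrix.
[[-0.3892, 0.0128, -0.9211], [0.9208, -0.0217, -0.3894], [-0.025, -0.9997, -0.0033]]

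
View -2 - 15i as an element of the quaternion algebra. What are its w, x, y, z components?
-2 - 15i + 0j + 0k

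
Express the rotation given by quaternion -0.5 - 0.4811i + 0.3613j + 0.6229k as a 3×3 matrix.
[[-0.0371, 0.2753, -0.9607], [-0.9705, -0.2389, -0.031], [-0.2381, 0.9312, 0.276]]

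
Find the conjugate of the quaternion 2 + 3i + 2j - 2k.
2 - 3i - 2j + 2k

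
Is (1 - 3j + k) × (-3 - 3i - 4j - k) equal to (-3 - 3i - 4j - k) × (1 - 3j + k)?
No: pq = -14 + 4i + 2j - 13k ≠ -14 - 10i + 8j + 5k = qp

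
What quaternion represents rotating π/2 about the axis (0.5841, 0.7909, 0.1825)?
0.7071 + 0.413i + 0.5593j + 0.129k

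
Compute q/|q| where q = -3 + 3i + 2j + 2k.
-0.5883 + 0.5883i + 0.3922j + 0.3922k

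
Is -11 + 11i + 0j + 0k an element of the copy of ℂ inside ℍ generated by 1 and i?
Yes. The quaternion -11 + 11i has j- and k-coefficients y = z = 0, so it lies in the complex subalgebra spanned by 1 and i.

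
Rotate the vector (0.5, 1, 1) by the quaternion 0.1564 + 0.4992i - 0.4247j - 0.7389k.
(-1.29, -0.446, 0.622)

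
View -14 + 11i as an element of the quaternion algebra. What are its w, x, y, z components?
-14 + 11i + 0j + 0k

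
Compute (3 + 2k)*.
3 - 2k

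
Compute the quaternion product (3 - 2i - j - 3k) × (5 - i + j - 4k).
2 - 6i - 7j - 30k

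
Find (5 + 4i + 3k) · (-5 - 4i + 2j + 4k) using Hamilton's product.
-21 - 46i - 18j + 13k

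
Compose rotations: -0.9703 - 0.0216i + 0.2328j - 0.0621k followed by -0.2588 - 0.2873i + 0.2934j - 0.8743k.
0.1223 + 0.4697i - 0.3439j + 0.8039k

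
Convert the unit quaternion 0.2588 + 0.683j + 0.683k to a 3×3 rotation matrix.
[[-0.866, -0.3535, 0.3535], [0.3535, 0.067, 0.933], [-0.3535, 0.933, 0.067]]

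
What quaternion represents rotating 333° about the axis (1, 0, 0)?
-0.9724 + 0.2334i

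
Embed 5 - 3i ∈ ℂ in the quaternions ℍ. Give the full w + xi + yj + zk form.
5 - 3i + 0j + 0k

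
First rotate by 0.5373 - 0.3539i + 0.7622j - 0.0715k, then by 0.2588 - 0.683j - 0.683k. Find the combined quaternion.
0.6108 + 0.4778i + 0.072j - 0.6272k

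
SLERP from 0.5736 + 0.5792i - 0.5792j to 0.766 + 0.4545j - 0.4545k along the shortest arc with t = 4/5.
0.8591 + 0.1619i + 0.2527j - 0.4146k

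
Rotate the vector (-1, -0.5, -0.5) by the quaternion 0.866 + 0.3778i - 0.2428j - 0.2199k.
(-0.591, 0.529, -0.933)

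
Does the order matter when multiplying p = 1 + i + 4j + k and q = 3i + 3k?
Yes: pq = -6 + 15i - 9k ≠ -6 - 9i + 15k = qp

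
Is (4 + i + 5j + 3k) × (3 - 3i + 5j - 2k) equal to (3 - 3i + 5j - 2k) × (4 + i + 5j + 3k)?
No: pq = -4 - 34i + 28j + 21k ≠ -4 + 16i + 42j - 19k = qp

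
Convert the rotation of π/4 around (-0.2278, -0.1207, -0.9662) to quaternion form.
0.9239 - 0.0872i - 0.0462j - 0.3697k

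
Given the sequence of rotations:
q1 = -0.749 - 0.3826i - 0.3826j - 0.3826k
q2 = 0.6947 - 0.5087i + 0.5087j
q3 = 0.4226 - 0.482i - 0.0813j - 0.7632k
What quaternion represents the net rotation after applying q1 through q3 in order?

q2 · q1 = -0.5203 - 0.0794i - 0.8414j + 0.1235k
q3 · q2 · q1 = -0.2323 - 0.435i - 0.1932j + 0.8484k
-0.2323 - 0.435i - 0.1932j + 0.8484k


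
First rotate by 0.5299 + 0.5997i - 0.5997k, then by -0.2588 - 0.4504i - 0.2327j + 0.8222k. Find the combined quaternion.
0.626 - 0.2543i + 0.0997j + 0.7304k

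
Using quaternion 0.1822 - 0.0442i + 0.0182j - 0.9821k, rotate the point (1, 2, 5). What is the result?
(0.25, -2.324, 4.954)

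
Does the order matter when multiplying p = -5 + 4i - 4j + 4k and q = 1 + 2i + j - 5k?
Yes: pq = 11 + 10i + 19j + 41k ≠ 11 - 22i - 37j + 17k = qp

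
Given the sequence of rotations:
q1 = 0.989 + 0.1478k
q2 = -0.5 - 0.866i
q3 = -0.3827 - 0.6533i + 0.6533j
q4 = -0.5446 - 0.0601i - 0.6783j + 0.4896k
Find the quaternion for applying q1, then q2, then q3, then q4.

q2 · q1 = -0.4945 - 0.8565i + 0.128j - 0.0739k
q3 · q2 · q1 = -0.4539 + 0.6026i - 0.4203j + 0.5042k
q4 · q3 · q2 · q1 = -0.2485 - 0.4371i + 0.8621j - 0.0628k
-0.2485 - 0.4371i + 0.8621j - 0.0628k


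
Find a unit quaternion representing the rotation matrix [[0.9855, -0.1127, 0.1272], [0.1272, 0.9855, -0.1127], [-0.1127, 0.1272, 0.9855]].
0.9945 + 0.0603i + 0.0603j + 0.0603k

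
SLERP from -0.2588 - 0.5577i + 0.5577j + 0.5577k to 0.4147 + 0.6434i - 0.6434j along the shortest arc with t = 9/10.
-0.4051 - 0.6451i + 0.6451j + 0.0592k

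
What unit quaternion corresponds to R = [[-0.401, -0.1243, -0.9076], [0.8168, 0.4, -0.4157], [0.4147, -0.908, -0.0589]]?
-0.4848 + 0.2539i + 0.6819j - 0.4853k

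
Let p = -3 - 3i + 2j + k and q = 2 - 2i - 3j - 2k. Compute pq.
-4 - i + 5j + 21k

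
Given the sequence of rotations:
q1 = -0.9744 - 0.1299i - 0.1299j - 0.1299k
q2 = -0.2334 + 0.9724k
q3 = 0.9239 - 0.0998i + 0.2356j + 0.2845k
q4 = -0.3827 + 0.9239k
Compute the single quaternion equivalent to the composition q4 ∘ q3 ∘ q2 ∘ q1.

q2 · q1 = 0.3537 + 0.1566i - 0.096j - 0.9172k
q3 · q2 · q1 = 0.626 - 0.0794i - 0.0523j - 0.7741k
q4 · q3 · q2 · q1 = 0.4756 + 0.0787i - 0.0533j + 0.8746k
0.4756 + 0.0787i - 0.0533j + 0.8746k


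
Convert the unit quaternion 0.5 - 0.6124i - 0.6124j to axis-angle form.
axis = (-√2/2, -√2/2, 0), θ = 2π/3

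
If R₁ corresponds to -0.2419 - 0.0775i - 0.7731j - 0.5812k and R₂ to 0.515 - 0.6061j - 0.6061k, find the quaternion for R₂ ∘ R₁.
-0.9454 - 0.1562i - 0.2046j - 0.1997k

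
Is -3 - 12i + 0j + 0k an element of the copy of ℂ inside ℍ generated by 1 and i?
Yes. The quaternion -3 - 12i has j- and k-coefficients y = z = 0, so it lies in the complex subalgebra spanned by 1 and i.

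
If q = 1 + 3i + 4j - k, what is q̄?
1 - 3i - 4j + k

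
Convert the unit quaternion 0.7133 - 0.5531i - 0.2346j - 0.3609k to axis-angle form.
axis = (-0.7892, -0.3347, -0.5149), θ = 89°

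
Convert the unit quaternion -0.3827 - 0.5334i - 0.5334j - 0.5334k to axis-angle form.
axis = (-√3/3, -√3/3, -√3/3), θ = 5π/4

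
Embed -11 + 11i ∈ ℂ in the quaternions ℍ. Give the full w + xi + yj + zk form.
-11 + 11i + 0j + 0k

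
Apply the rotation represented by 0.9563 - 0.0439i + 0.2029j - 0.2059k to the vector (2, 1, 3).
(3.26, 0.089, 1.834)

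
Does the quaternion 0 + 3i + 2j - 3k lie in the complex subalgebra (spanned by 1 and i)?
No. The quaternion 3i + 2j - 3k has j-coefficient y = 2 and k-coefficient z = -3, not both zero, so it does not lie in the complex subalgebra spanned by 1 and i.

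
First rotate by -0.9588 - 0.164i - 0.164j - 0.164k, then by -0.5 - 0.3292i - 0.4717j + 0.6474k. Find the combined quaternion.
0.4542 + 0.5812i + 0.3741j - 0.5621k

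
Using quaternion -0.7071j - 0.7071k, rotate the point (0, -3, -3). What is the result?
(0, -3, -3)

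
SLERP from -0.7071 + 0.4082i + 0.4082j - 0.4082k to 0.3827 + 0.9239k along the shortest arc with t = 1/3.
-0.6497 + 0.2925i + 0.2925j - 0.6378k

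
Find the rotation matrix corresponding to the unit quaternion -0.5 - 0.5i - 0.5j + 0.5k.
[[0, 1, 0], [0, 0, -1], [-1, 0, 0]]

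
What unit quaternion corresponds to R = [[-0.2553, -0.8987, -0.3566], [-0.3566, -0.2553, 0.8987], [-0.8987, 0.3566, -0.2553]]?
0.2419 - 0.5602i + 0.5602j + 0.5602k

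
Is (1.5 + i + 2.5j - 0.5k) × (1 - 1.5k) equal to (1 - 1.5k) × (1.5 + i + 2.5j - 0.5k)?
No: pq = 0.75 - 2.75i + 4j - 2.75k ≠ 0.75 + 4.75i + j - 2.75k = qp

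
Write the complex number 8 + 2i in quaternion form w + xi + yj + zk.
8 + 2i + 0j + 0k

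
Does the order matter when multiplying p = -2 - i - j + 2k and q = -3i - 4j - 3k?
Yes: pq = -1 + 17i - j + 7k ≠ -1 - 5i + 17j + 5k = qp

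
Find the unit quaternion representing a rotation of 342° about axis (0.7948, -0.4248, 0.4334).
-0.9877 + 0.1243i - 0.0665j + 0.0678k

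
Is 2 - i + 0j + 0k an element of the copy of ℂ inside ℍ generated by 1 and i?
Yes. The quaternion 2 - i has j- and k-coefficients y = z = 0, so it lies in the complex subalgebra spanned by 1 and i.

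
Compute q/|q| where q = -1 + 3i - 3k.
-0.2294 + 0.6882i - 0.6882k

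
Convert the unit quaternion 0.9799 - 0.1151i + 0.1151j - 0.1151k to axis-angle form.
axis = (-√3/3, √3/3, -√3/3), θ = 23°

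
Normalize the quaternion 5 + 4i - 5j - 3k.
0.5774 + 0.4619i - 0.5774j - 0.3464k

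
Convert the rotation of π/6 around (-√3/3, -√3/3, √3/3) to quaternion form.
0.9659 - 0.1494i - 0.1494j + 0.1494k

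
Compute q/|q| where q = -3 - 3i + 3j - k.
-0.5669 - 0.5669i + 0.5669j - 0.189k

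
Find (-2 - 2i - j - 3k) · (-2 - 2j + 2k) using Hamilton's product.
8 - 4i + 10j + 6k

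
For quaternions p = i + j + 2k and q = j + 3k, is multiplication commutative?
No: pq = -7 + i - 3j + k ≠ -7 - i + 3j - k = qp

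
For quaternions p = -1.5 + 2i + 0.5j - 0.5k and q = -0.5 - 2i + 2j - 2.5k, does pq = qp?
No: pq = 2.5 + 1.75i + 2.75j + 9k ≠ 2.5 + 2.25i - 9.25j - k = qp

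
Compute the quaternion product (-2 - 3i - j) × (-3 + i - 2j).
7 + 7i + 7j + 7k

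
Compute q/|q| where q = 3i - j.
0.9487i - 0.3162j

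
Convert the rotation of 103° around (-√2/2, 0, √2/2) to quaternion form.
0.6225 - 0.5534i + 0.5534k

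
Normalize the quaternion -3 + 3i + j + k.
-0.6708 + 0.6708i + 0.2236j + 0.2236k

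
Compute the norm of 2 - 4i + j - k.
√22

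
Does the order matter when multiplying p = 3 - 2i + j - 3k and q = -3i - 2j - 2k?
Yes: pq = -10 - 17i - j + k ≠ -10 - i - 11j - 13k = qp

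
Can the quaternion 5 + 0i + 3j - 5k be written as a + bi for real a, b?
No. The quaternion 5 + 3j - 5k has j-coefficient y = 3 and k-coefficient z = -5, not both zero, so it does not lie in the complex subalgebra spanned by 1 and i.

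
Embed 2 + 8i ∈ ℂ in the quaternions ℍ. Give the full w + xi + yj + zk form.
2 + 8i + 0j + 0k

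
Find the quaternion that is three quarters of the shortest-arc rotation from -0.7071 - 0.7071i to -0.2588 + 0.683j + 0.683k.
-0.4714 - 0.2444i + 0.5992j + 0.5992k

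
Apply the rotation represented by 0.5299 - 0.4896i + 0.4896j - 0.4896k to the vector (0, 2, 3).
(3.074, 0.201, -1.873)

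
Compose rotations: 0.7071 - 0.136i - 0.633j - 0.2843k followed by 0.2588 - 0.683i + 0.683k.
0.2843 - 0.0858i - 0.4509j + 0.8417k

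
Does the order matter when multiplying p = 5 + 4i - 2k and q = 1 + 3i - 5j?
Yes: pq = -7 + 9i - 31j - 22k ≠ -7 + 29i - 19j + 18k = qp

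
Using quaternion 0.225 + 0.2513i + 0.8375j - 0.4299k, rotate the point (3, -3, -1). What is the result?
(-4.321, 0.003, 0.571)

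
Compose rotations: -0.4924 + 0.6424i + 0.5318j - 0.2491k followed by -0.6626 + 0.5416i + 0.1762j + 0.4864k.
0.0058 - 0.9949i + 0.0082j + 0.1004k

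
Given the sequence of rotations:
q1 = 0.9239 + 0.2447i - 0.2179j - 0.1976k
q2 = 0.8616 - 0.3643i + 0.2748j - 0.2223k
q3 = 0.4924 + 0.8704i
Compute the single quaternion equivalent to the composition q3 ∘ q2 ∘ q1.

q2 · q1 = 0.9011 - 0.2285i - 0.0602j - 0.3635k
q3 · q2 · q1 = 0.6426 + 0.6718i + 0.2867j - 0.2314k
0.6426 + 0.6718i + 0.2867j - 0.2314k


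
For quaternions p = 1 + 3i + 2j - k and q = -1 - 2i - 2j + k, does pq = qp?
No: pq = 10 - 5i - 5j ≠ 10 - 5i - 3j + 4k = qp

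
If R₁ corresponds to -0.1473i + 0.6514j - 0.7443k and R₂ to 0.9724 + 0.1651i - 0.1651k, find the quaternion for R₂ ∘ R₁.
-0.0986 - 0.0357i + 0.7806j - 0.6162k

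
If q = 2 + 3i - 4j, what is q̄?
2 - 3i + 4j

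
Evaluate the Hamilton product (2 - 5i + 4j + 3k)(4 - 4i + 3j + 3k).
-33 - 25i + 25j + 19k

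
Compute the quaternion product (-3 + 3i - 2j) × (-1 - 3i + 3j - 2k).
18 + 10i - j + 9k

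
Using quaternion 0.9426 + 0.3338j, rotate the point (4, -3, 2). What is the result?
(4.367, -3, -0.963)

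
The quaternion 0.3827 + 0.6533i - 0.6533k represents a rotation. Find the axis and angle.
axis = (√2/2, 0, -√2/2), θ = 3π/4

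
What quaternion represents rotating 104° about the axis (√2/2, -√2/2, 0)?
0.6157 + 0.5572i - 0.5572j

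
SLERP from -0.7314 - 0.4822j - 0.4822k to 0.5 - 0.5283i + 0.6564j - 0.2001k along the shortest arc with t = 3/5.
-0.6644 + 0.3501i - 0.6546j - 0.087k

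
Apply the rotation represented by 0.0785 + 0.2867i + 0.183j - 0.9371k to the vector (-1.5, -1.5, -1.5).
(1.62, 2.026, 0.143)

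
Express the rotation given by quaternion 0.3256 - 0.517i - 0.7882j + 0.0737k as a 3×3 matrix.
[[-0.2534, 0.767, -0.5895], [0.863, 0.4546, 0.2205], [0.4371, -0.4529, -0.7771]]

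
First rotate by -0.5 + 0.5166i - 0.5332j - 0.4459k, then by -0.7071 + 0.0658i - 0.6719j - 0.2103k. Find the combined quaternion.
-0.1325 - 0.2107i + 0.6337j + 0.7325k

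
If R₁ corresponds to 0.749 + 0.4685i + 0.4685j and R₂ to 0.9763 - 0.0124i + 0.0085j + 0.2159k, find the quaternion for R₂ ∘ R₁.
0.7331 + 0.347i + 0.5649j + 0.1519k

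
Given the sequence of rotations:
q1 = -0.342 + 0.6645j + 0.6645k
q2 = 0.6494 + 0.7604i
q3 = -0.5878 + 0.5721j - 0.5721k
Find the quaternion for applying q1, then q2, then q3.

q2 · q1 = -0.2221 - 0.2601i - 0.0738j + 0.9368k
q3 · q2 · q1 = 0.7087 + 0.6466i + 0.0651j - 0.2748k
0.7087 + 0.6466i + 0.0651j - 0.2748k


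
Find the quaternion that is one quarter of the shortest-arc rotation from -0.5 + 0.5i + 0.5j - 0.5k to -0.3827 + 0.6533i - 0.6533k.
-0.4846 + 0.5558i + 0.384j - 0.5558k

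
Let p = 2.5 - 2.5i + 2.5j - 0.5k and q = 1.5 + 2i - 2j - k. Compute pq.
13.25 - 2.25i - 4.75j - 3.25k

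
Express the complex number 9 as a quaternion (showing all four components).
9 + 0i + 0j + 0k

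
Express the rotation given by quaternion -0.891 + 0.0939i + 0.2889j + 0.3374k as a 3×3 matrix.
[[0.6054, 0.6555, -0.4515], [-0.547, 0.7547, 0.3623], [0.5782, 0.0276, 0.8154]]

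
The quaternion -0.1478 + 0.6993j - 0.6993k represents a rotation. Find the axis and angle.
axis = (0, √2/2, -√2/2), θ = 197°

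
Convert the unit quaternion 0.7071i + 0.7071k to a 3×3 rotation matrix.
[[0, 0, 1], [0, -1, 0], [1, 0, 0]]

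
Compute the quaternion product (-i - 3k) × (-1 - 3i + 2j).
-3 + 7i + 9j + k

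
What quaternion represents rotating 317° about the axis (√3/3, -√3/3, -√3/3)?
-0.9304 + 0.2116i - 0.2116j - 0.2116k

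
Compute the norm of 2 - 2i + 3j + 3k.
√26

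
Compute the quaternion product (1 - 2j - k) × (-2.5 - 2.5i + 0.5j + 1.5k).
-5i + 8j - k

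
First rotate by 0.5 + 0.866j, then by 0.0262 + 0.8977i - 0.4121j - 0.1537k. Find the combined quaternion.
0.37 + 0.582i - 0.1834j + 0.7006k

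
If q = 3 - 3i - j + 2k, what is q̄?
3 + 3i + j - 2k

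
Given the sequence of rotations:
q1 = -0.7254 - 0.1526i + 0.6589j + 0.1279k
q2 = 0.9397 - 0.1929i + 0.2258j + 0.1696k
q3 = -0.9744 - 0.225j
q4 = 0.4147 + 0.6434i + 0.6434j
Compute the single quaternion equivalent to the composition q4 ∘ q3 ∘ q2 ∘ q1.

q2 · q1 = -0.8816 - 0.0863i + 0.4542j - 0.0955k
q3 · q2 · q1 = 0.9612 + 0.1056i - 0.2442j + 0.0736k
q4 · q3 · q2 · q1 = 0.4878 + 0.7096i + 0.4698j - 0.1945k
0.4878 + 0.7096i + 0.4698j - 0.1945k


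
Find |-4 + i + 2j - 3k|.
√30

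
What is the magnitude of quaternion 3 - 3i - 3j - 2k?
√31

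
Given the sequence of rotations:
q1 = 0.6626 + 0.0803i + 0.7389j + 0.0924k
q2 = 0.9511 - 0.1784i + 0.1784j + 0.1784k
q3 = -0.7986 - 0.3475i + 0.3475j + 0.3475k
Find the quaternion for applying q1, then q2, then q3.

q2 · q1 = 0.4962 - 0.1572i + 0.8518j + 0.0599k
q3 · q2 · q1 = -0.7677 - 0.3221i - 0.5416j - 0.1168k
-0.7677 - 0.3221i - 0.5416j - 0.1168k


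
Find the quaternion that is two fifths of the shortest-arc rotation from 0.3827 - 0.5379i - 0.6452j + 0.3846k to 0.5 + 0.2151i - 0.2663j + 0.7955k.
0.4862 - 0.2606i - 0.554j + 0.6235k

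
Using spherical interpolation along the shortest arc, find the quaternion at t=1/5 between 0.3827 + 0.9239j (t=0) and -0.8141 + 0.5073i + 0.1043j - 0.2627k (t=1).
0.5692 - 0.139i + 0.8072j + 0.072k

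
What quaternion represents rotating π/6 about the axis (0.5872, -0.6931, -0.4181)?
0.9659 + 0.152i - 0.1794j - 0.1082k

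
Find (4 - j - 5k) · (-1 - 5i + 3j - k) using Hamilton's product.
-6 - 4i + 38j - 4k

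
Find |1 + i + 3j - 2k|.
√15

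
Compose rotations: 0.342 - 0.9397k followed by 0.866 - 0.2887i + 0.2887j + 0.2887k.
0.5675 - 0.37i - 0.1726j - 0.715k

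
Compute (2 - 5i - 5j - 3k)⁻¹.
0.0317 + 0.0794i + 0.0794j + 0.0476k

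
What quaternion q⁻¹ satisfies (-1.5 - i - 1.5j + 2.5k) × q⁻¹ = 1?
-0.1277 + 0.0851i + 0.1277j - 0.2128k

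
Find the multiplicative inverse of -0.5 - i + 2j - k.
-0.08 + 0.16i - 0.32j + 0.16k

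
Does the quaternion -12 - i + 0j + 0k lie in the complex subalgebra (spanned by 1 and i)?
Yes. The quaternion -12 - i has j- and k-coefficients y = z = 0, so it lies in the complex subalgebra spanned by 1 and i.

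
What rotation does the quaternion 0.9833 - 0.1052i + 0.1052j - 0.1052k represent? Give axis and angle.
axis = (-√3/3, √3/3, -√3/3), θ = 21°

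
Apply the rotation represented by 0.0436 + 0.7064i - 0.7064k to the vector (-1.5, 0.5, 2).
(-1.968, -0.529, 1.532)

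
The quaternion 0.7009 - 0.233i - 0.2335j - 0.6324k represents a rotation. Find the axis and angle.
axis = (-0.3267, -0.3274, -0.8866), θ = 91°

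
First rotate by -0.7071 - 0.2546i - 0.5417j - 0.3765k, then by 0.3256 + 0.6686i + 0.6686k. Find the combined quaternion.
0.1917 - 0.1935i - 0.0949j - 0.9575k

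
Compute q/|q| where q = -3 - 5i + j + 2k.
-0.4804 - 0.8006i + 0.1601j + 0.3203k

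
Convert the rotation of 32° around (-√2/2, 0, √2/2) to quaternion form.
0.9613 - 0.1949i + 0.1949k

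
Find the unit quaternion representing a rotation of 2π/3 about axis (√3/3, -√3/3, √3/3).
0.5 + 0.5i - 0.5j + 0.5k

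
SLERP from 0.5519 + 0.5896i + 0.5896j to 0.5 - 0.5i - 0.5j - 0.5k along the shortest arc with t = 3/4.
-0.2459 + 0.616i + 0.616j + 0.4249k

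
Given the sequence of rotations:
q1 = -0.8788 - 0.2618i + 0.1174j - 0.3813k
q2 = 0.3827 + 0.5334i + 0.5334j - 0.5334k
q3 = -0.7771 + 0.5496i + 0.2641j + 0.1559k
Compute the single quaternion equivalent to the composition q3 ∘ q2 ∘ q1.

q2 · q1 = -0.4627 - 0.7097i - 0.0808j + 0.5251k
q3 · q2 · q1 = 0.6891 + 0.4485i - 0.4586j - 0.3372k
0.6891 + 0.4485i - 0.4586j - 0.3372k


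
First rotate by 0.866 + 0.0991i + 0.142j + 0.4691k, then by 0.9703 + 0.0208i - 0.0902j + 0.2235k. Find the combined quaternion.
0.7462 + 0.0401i + 0.0721j + 0.6606k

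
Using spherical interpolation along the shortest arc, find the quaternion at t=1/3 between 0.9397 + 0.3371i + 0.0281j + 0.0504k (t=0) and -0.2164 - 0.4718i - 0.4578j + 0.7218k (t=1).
0.8194 + 0.4603i + 0.215j - 0.2656k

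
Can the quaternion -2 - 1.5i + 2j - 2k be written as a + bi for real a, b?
No. The quaternion -2 - 1.5i + 2j - 2k has j-coefficient y = 2 and k-coefficient z = -2, not both zero, so it does not lie in the complex subalgebra spanned by 1 and i.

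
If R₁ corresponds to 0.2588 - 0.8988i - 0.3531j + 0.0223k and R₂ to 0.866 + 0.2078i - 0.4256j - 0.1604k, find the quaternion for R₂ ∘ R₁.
0.2642 - 0.7907i - 0.2764j - 0.4781k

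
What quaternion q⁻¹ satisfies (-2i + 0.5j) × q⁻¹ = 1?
0.4706i - 0.1176j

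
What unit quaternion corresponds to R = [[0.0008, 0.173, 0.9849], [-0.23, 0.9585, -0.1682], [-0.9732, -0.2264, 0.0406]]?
0.7071 - 0.0206i + 0.6923j - 0.1425k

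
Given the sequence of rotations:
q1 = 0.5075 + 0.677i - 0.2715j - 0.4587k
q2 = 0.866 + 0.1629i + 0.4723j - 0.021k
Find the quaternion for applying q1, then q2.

q2 · q1 = 0.4478 + 0.4466i + 0.0651j - 0.7719k
0.4478 + 0.4466i + 0.0651j - 0.7719k


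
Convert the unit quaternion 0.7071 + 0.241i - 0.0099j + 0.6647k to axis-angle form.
axis = (0.3408, -0.014, 0.94), θ = π/2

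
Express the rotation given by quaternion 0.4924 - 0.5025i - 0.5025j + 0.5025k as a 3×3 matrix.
[[-0.01, 0.0102, -0.9999], [0.9999, -0.01, -0.0102], [-0.0102, -0.9999, -0.01]]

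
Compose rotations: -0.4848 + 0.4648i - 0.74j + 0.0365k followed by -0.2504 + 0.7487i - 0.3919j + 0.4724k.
-0.5339 - 0.1441i + 0.5675j - 0.61k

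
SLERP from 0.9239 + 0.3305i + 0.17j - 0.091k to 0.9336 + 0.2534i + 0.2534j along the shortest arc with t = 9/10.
0.9335 + 0.2614i + 0.2453j - 0.0091k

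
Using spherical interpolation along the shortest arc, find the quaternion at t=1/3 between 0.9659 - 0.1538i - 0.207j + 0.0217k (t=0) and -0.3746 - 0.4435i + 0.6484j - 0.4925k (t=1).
0.8799 + 0.0635i - 0.4185j + 0.2157k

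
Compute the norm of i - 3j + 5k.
√35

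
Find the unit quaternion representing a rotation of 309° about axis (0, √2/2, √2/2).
-0.9026 + 0.3044j + 0.3044k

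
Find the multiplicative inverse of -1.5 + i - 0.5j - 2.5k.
-0.1538 - 0.1026i + 0.0513j + 0.2564k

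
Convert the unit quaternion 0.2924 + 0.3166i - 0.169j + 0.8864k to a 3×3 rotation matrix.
[[-0.6285, -0.6254, 0.4624], [0.4114, -0.7719, -0.4848], [0.6601, -0.1145, 0.7424]]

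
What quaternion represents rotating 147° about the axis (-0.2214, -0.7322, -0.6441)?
0.284 - 0.2123i - 0.702j - 0.6176k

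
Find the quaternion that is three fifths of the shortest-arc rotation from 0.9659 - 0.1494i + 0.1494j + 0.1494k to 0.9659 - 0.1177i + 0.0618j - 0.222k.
0.9834 - 0.1328i + 0.0987j - 0.0743k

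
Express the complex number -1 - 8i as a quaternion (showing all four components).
-1 - 8i + 0j + 0k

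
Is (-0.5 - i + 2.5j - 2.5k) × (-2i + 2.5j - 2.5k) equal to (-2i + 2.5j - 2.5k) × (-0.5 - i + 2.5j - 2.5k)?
No: pq = -14.5 + i + 1.25j + 3.75k ≠ -14.5 + i - 3.75j - 1.25k = qp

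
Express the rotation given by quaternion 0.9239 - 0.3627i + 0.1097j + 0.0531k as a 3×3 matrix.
[[0.9703, -0.1777, 0.1642], [0.0185, 0.7313, 0.6818], [-0.2412, -0.6585, 0.7128]]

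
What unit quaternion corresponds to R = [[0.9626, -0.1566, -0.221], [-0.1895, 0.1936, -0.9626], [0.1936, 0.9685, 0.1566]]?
0.7604 + 0.6349i - 0.1363j - 0.0108k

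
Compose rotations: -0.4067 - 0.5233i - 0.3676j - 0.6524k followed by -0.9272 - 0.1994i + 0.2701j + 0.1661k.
0.4804 + 0.4511i + 0.014j + 0.752k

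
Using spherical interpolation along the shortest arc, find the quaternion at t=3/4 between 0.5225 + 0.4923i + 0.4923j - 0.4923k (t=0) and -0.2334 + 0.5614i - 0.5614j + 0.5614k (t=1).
0.3577 - 0.3145i + 0.6218j - 0.6218k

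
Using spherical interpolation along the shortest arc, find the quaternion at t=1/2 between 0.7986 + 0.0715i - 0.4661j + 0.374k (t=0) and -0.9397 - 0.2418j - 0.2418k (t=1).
0.935 + 0.0385i - 0.1206j + 0.3312k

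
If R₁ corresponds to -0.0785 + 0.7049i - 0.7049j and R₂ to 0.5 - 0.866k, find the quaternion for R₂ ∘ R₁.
-0.0393 - 0.258i - 0.9629j + 0.068k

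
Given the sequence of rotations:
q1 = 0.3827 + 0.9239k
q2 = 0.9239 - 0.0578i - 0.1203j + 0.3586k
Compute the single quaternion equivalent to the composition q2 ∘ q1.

q2 · q1 = 0.0223 - 0.1333i + 0.0074j + 0.9908k
0.0223 - 0.1333i + 0.0074j + 0.9908k


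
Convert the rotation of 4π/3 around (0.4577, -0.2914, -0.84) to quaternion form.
-0.5 + 0.3964i - 0.2524j - 0.7275k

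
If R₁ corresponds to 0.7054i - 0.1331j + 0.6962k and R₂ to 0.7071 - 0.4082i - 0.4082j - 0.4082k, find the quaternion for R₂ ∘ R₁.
0.5178 + 0.1603i - 0.0979j + 0.8346k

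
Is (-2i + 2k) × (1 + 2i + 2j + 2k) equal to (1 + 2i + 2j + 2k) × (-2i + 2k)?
No: pq = -6i + 8j - 2k ≠ 2i - 8j + 6k = qp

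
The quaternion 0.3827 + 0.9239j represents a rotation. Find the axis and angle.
axis = (0, 1, 0), θ = 3π/4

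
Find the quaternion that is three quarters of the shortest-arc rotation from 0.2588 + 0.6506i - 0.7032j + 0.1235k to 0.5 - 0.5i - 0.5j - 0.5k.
0.5431 - 0.2135i - 0.7042j - 0.4045k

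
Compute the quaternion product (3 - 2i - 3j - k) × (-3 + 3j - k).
-1 + 12i + 16j - 6k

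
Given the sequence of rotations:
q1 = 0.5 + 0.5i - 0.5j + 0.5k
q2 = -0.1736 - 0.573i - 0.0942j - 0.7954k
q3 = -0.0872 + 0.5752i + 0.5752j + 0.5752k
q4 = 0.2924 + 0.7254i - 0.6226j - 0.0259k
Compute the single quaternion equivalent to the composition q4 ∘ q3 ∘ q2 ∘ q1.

q2 · q1 = 0.5503 - 0.8181i - 0.0715j - 0.1509k
q3 · q2 · q1 = 0.5505 + 0.3422i - 0.061j + 0.7591k
q4 · q3 · q2 · q1 = -0.1056 + 0.0252i - 0.9201j + 0.3765k
-0.1056 + 0.0252i - 0.9201j + 0.3765k


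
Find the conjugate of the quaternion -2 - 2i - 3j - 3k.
-2 + 2i + 3j + 3k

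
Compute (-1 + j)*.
-1 - j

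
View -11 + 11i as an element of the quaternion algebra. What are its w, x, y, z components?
-11 + 11i + 0j + 0k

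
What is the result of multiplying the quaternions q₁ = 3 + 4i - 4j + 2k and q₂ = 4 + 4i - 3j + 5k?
-26 + 14i - 37j + 27k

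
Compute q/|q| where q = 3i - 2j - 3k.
0.6396i - 0.4264j - 0.6396k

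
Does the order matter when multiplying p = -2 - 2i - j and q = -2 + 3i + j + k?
Yes: pq = 11 - 3i + 2j - k ≠ 11 - i - 2j - 3k = qp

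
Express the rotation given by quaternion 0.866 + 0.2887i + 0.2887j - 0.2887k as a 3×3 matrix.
[[0.6666, 0.6667, 0.3333], [-0.3333, 0.6666, -0.6667], [-0.6667, 0.3333, 0.6666]]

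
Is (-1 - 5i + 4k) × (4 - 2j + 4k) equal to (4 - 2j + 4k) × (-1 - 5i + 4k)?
No: pq = -20 - 12i + 22j + 22k ≠ -20 - 28i - 18j + 2k = qp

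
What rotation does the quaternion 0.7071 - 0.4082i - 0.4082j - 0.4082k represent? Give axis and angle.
axis = (-√3/3, -√3/3, -√3/3), θ = π/2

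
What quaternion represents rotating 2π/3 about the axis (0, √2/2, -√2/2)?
0.5 + 0.6124j - 0.6124k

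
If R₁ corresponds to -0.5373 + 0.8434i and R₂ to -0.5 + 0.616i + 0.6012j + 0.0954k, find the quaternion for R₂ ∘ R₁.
-0.2509 - 0.7527i - 0.2426j - 0.5583k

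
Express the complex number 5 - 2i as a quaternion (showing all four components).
5 - 2i + 0j + 0k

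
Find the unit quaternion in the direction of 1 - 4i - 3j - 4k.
0.1543 - 0.6172i - 0.4629j - 0.6172k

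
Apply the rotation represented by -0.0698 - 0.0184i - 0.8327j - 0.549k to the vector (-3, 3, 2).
(3.104, 2.691, 2.264)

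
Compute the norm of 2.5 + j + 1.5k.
3.082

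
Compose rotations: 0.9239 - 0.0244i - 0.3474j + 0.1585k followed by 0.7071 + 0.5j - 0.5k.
0.9062 - 0.1117i + 0.2285j - 0.3377k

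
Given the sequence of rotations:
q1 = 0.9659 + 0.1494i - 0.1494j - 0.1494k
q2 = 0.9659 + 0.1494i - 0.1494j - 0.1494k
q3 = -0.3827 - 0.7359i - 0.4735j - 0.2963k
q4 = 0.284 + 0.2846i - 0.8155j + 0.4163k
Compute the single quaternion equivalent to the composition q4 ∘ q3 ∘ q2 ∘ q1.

q2 · q1 = 0.866 + 0.2886i - 0.2886j - 0.2886k
q3 · q2 · q1 = -0.3412 - 0.6966i - 0.5975j + 0.2029k
q4 · q3 · q2 · q1 = -0.4704 - 0.2117i - 0.2392j - 0.8225k
-0.4704 - 0.2117i - 0.2392j - 0.8225k


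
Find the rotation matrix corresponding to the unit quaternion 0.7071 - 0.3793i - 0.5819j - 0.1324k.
[[0.2877, 0.6287, -0.7225], [0.2542, 0.6772, 0.6905], [0.9234, -0.3823, 0.035]]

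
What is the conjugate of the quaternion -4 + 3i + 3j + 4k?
-4 - 3i - 3j - 4k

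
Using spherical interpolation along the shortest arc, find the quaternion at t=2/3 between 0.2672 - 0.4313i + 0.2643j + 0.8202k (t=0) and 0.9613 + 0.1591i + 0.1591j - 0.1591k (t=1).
0.9291 - 0.0713i + 0.2579j + 0.2553k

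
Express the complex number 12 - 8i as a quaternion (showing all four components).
12 - 8i + 0j + 0k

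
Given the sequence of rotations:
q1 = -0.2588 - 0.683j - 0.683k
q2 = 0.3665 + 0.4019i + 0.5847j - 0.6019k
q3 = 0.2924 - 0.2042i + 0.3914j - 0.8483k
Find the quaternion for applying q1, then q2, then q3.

q2 · q1 = -0.1066 - 0.9145i - 0.1271j - 0.369k
q3 · q2 · q1 = -0.4812 - 0.4979i + 0.6215j + 0.3664k
-0.4812 - 0.4979i + 0.6215j + 0.3664k


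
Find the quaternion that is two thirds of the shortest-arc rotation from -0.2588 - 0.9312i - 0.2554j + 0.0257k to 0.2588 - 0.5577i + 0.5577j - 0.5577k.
0.0917 - 0.8381i + 0.3276j - 0.4264k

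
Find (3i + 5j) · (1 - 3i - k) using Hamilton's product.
9 - 2i + 8j + 15k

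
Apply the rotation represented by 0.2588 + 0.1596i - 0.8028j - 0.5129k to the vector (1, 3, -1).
(-0.208, 0.006, 3.31)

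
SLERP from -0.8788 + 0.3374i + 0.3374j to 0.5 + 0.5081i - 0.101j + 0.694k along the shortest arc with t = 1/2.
-0.8544 - 0.1058i + 0.2717j - 0.4301k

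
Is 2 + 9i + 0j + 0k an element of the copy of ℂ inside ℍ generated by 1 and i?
Yes. The quaternion 2 + 9i has j- and k-coefficients y = z = 0, so it lies in the complex subalgebra spanned by 1 and i.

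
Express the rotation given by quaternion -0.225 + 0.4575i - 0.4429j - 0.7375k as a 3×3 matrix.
[[-0.4801, -0.7371, -0.4755], [-0.0734, -0.5064, 0.8592], [-0.8741, 0.4474, 0.1891]]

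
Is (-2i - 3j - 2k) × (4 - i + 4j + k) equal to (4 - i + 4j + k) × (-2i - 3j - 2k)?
No: pq = 12 - 3i - 8j - 19k ≠ 12 - 13i - 16j + 3k = qp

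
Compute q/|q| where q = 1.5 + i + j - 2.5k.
0.4629 + 0.3086i + 0.3086j - 0.7715k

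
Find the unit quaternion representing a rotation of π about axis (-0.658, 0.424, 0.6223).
-0.658i + 0.424j + 0.6223k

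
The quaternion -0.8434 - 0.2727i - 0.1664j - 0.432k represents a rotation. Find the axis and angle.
axis = (-0.5075, -0.3097, -0.804), θ = 295°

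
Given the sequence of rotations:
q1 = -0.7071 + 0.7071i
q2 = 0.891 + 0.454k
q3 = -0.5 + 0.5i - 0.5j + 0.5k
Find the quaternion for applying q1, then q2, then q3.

q2 · q1 = -0.63 + 0.63i + 0.321j - 0.321k
q3 · q2 · q1 = 0.321 - 0.63i + 0.63j + 0.321k
0.321 - 0.63i + 0.63j + 0.321k


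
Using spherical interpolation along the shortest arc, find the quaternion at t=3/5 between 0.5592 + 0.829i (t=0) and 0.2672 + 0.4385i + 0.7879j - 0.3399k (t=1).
0.4421 + 0.684i + 0.5328j - 0.2298k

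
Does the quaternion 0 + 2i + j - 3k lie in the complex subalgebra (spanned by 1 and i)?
No. The quaternion 2i + j - 3k has j-coefficient y = 1 and k-coefficient z = -3, not both zero, so it does not lie in the complex subalgebra spanned by 1 and i.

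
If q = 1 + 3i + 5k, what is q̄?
1 - 3i - 5k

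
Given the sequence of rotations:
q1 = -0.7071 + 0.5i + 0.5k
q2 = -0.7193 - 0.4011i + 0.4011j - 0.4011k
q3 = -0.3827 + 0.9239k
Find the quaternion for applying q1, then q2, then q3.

q2 · q1 = 0.9097 + 0.1245i - 0.2836j - 0.2766k
q3 · q2 · q1 = -0.0926 + 0.2144i + 0.2236j + 0.9463k
-0.0926 + 0.2144i + 0.2236j + 0.9463k


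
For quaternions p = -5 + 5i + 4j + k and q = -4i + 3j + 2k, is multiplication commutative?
No: pq = 6 + 25i - 29j + 21k ≠ 6 + 15i - j - 41k = qp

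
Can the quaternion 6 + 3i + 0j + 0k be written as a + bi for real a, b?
Yes. The quaternion 6 + 3i has j- and k-coefficients y = z = 0, so it lies in the complex subalgebra spanned by 1 and i.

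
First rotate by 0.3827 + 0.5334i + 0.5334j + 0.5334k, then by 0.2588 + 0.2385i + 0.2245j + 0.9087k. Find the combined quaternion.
-0.6326 - 0.1356i + 0.5814j + 0.4933k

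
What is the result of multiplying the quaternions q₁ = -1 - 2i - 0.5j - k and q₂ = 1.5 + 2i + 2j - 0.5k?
3 - 2.75i - 5.75j - 4k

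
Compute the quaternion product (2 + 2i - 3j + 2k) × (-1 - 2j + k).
-10 - i - 3j - 4k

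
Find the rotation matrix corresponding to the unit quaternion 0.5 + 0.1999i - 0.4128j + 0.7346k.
[[-0.4201, -0.8996, -0.1191], [0.5696, -0.1592, -0.8064], [0.7065, -0.4066, 0.5793]]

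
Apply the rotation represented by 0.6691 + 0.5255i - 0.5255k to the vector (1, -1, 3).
(-1.912, -2.708, 0.088)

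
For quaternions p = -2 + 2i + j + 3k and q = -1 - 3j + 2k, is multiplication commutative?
No: pq = -1 + 9i + j - 13k ≠ -1 - 13i + 9j - k = qp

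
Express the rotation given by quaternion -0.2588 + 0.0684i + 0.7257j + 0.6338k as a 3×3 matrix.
[[-0.8567, 0.4273, -0.2889], [-0.2288, 0.1872, 0.9553], [0.4623, 0.8845, -0.0626]]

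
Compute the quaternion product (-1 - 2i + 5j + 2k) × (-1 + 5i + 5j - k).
-12 - 18i - 2j - 36k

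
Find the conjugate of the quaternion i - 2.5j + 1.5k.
-i + 2.5j - 1.5k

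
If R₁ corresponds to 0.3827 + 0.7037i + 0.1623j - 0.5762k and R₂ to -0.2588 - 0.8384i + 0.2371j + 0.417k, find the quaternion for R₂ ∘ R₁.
0.6927 - 0.7073i - 0.1409j + 0.0058k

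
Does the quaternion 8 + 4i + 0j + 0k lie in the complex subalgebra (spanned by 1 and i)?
Yes. The quaternion 8 + 4i has j- and k-coefficients y = z = 0, so it lies in the complex subalgebra spanned by 1 and i.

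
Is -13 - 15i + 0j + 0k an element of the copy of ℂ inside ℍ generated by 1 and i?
Yes. The quaternion -13 - 15i has j- and k-coefficients y = z = 0, so it lies in the complex subalgebra spanned by 1 and i.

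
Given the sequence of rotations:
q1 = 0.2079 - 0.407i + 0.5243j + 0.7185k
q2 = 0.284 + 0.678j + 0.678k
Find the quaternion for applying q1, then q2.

q2 · q1 = -0.7836 + 0.0161i + 0.0139j + 0.621k
-0.7836 + 0.0161i + 0.0139j + 0.621k


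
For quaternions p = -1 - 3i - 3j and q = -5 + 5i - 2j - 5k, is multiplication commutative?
No: pq = 14 + 25i + 2j + 26k ≠ 14 - 5i + 32j - 16k = qp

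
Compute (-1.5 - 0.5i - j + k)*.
-1.5 + 0.5i + j - k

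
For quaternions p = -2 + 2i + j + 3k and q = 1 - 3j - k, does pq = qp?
No: pq = 4 + 10i + 9j - k ≠ 4 - 6i + 5j + 11k = qp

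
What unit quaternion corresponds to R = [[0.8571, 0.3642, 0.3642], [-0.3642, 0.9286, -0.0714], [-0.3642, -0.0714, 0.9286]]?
0.9636 + 0.189j - 0.189k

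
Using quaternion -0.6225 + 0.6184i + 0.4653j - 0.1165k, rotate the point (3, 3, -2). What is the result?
(4.358, 1.463, -0.934)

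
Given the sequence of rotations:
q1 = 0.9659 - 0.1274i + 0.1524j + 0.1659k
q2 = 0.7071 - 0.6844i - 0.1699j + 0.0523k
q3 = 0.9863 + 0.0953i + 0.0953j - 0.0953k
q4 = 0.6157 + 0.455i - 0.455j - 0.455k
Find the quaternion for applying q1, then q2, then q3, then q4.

q2 · q1 = 0.613 - 0.7873i + 0.0505j + 0.0419k
q3 · q2 · q1 = 0.6788 - 0.7093i + 0.1793j + 0.0627k
q4 · q3 · q2 · q1 = 0.8508 - 0.0748i + 0.0957j - 0.5114k
0.8508 - 0.0748i + 0.0957j - 0.5114k


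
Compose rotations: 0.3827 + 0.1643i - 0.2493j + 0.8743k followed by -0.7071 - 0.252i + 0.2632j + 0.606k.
-0.6934 + 0.1686i + 0.5969j - 0.3667k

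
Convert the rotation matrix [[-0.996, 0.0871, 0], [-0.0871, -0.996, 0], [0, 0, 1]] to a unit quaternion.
-0.0436 + 0.999k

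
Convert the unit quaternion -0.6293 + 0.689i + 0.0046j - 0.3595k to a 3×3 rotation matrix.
[[0.7415, -0.4461, -0.5012], [0.4588, -0.2079, 0.8639], [-0.4896, -0.8705, 0.0505]]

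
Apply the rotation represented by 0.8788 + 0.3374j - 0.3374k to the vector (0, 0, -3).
(-1.779, 0.683, -2.317)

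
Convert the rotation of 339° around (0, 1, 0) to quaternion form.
-0.9833 + 0.1822j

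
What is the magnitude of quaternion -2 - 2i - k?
3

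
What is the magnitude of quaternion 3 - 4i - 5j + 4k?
√66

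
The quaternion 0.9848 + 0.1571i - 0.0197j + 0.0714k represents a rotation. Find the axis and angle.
axis = (0.9045, -0.1134, 0.4111), θ = 20°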